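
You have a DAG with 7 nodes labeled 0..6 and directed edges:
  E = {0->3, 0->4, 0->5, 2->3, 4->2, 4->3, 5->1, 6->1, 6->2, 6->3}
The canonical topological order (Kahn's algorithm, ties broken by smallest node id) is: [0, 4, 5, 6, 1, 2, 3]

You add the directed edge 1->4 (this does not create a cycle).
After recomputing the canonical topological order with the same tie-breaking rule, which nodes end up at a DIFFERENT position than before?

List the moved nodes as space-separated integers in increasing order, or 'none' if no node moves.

Answer: 1 4 5 6

Derivation:
Old toposort: [0, 4, 5, 6, 1, 2, 3]
Added edge 1->4
Recompute Kahn (smallest-id tiebreak):
  initial in-degrees: [0, 2, 2, 4, 2, 1, 0]
  ready (indeg=0): [0, 6]
  pop 0: indeg[3]->3; indeg[4]->1; indeg[5]->0 | ready=[5, 6] | order so far=[0]
  pop 5: indeg[1]->1 | ready=[6] | order so far=[0, 5]
  pop 6: indeg[1]->0; indeg[2]->1; indeg[3]->2 | ready=[1] | order so far=[0, 5, 6]
  pop 1: indeg[4]->0 | ready=[4] | order so far=[0, 5, 6, 1]
  pop 4: indeg[2]->0; indeg[3]->1 | ready=[2] | order so far=[0, 5, 6, 1, 4]
  pop 2: indeg[3]->0 | ready=[3] | order so far=[0, 5, 6, 1, 4, 2]
  pop 3: no out-edges | ready=[] | order so far=[0, 5, 6, 1, 4, 2, 3]
New canonical toposort: [0, 5, 6, 1, 4, 2, 3]
Compare positions:
  Node 0: index 0 -> 0 (same)
  Node 1: index 4 -> 3 (moved)
  Node 2: index 5 -> 5 (same)
  Node 3: index 6 -> 6 (same)
  Node 4: index 1 -> 4 (moved)
  Node 5: index 2 -> 1 (moved)
  Node 6: index 3 -> 2 (moved)
Nodes that changed position: 1 4 5 6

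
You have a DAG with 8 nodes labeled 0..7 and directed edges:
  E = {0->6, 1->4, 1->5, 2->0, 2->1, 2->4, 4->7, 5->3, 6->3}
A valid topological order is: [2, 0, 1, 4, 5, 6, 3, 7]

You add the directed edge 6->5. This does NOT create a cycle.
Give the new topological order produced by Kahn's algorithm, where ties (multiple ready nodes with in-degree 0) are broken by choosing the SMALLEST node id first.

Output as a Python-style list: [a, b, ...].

Answer: [2, 0, 1, 4, 6, 5, 3, 7]

Derivation:
Old toposort: [2, 0, 1, 4, 5, 6, 3, 7]
Added edge: 6->5
Position of 6 (5) > position of 5 (4). Must reorder: 6 must now come before 5.
Run Kahn's algorithm (break ties by smallest node id):
  initial in-degrees: [1, 1, 0, 2, 2, 2, 1, 1]
  ready (indeg=0): [2]
  pop 2: indeg[0]->0; indeg[1]->0; indeg[4]->1 | ready=[0, 1] | order so far=[2]
  pop 0: indeg[6]->0 | ready=[1, 6] | order so far=[2, 0]
  pop 1: indeg[4]->0; indeg[5]->1 | ready=[4, 6] | order so far=[2, 0, 1]
  pop 4: indeg[7]->0 | ready=[6, 7] | order so far=[2, 0, 1, 4]
  pop 6: indeg[3]->1; indeg[5]->0 | ready=[5, 7] | order so far=[2, 0, 1, 4, 6]
  pop 5: indeg[3]->0 | ready=[3, 7] | order so far=[2, 0, 1, 4, 6, 5]
  pop 3: no out-edges | ready=[7] | order so far=[2, 0, 1, 4, 6, 5, 3]
  pop 7: no out-edges | ready=[] | order so far=[2, 0, 1, 4, 6, 5, 3, 7]
  Result: [2, 0, 1, 4, 6, 5, 3, 7]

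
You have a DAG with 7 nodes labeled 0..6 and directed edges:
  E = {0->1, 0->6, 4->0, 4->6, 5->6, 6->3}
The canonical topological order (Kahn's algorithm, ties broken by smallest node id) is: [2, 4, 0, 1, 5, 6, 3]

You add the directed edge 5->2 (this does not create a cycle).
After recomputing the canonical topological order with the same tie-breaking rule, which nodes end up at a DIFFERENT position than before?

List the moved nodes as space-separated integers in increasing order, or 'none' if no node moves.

Answer: 0 1 2 4 5

Derivation:
Old toposort: [2, 4, 0, 1, 5, 6, 3]
Added edge 5->2
Recompute Kahn (smallest-id tiebreak):
  initial in-degrees: [1, 1, 1, 1, 0, 0, 3]
  ready (indeg=0): [4, 5]
  pop 4: indeg[0]->0; indeg[6]->2 | ready=[0, 5] | order so far=[4]
  pop 0: indeg[1]->0; indeg[6]->1 | ready=[1, 5] | order so far=[4, 0]
  pop 1: no out-edges | ready=[5] | order so far=[4, 0, 1]
  pop 5: indeg[2]->0; indeg[6]->0 | ready=[2, 6] | order so far=[4, 0, 1, 5]
  pop 2: no out-edges | ready=[6] | order so far=[4, 0, 1, 5, 2]
  pop 6: indeg[3]->0 | ready=[3] | order so far=[4, 0, 1, 5, 2, 6]
  pop 3: no out-edges | ready=[] | order so far=[4, 0, 1, 5, 2, 6, 3]
New canonical toposort: [4, 0, 1, 5, 2, 6, 3]
Compare positions:
  Node 0: index 2 -> 1 (moved)
  Node 1: index 3 -> 2 (moved)
  Node 2: index 0 -> 4 (moved)
  Node 3: index 6 -> 6 (same)
  Node 4: index 1 -> 0 (moved)
  Node 5: index 4 -> 3 (moved)
  Node 6: index 5 -> 5 (same)
Nodes that changed position: 0 1 2 4 5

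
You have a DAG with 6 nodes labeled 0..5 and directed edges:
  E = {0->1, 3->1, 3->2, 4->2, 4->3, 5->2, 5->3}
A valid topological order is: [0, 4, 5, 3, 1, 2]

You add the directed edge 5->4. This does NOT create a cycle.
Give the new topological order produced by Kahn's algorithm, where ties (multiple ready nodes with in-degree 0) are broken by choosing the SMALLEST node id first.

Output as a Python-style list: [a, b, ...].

Old toposort: [0, 4, 5, 3, 1, 2]
Added edge: 5->4
Position of 5 (2) > position of 4 (1). Must reorder: 5 must now come before 4.
Run Kahn's algorithm (break ties by smallest node id):
  initial in-degrees: [0, 2, 3, 2, 1, 0]
  ready (indeg=0): [0, 5]
  pop 0: indeg[1]->1 | ready=[5] | order so far=[0]
  pop 5: indeg[2]->2; indeg[3]->1; indeg[4]->0 | ready=[4] | order so far=[0, 5]
  pop 4: indeg[2]->1; indeg[3]->0 | ready=[3] | order so far=[0, 5, 4]
  pop 3: indeg[1]->0; indeg[2]->0 | ready=[1, 2] | order so far=[0, 5, 4, 3]
  pop 1: no out-edges | ready=[2] | order so far=[0, 5, 4, 3, 1]
  pop 2: no out-edges | ready=[] | order so far=[0, 5, 4, 3, 1, 2]
  Result: [0, 5, 4, 3, 1, 2]

Answer: [0, 5, 4, 3, 1, 2]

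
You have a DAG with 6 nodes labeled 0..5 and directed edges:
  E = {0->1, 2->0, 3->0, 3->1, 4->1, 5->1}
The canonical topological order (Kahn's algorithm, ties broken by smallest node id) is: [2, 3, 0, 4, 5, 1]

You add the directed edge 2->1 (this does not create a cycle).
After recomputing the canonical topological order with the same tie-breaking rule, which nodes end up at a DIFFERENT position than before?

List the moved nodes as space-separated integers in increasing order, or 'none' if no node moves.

Answer: none

Derivation:
Old toposort: [2, 3, 0, 4, 5, 1]
Added edge 2->1
Recompute Kahn (smallest-id tiebreak):
  initial in-degrees: [2, 5, 0, 0, 0, 0]
  ready (indeg=0): [2, 3, 4, 5]
  pop 2: indeg[0]->1; indeg[1]->4 | ready=[3, 4, 5] | order so far=[2]
  pop 3: indeg[0]->0; indeg[1]->3 | ready=[0, 4, 5] | order so far=[2, 3]
  pop 0: indeg[1]->2 | ready=[4, 5] | order so far=[2, 3, 0]
  pop 4: indeg[1]->1 | ready=[5] | order so far=[2, 3, 0, 4]
  pop 5: indeg[1]->0 | ready=[1] | order so far=[2, 3, 0, 4, 5]
  pop 1: no out-edges | ready=[] | order so far=[2, 3, 0, 4, 5, 1]
New canonical toposort: [2, 3, 0, 4, 5, 1]
Compare positions:
  Node 0: index 2 -> 2 (same)
  Node 1: index 5 -> 5 (same)
  Node 2: index 0 -> 0 (same)
  Node 3: index 1 -> 1 (same)
  Node 4: index 3 -> 3 (same)
  Node 5: index 4 -> 4 (same)
Nodes that changed position: none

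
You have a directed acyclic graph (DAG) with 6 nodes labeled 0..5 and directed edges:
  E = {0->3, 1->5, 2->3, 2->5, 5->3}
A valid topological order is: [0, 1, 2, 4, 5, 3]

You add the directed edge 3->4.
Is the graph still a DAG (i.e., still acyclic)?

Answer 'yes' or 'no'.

Answer: yes

Derivation:
Given toposort: [0, 1, 2, 4, 5, 3]
Position of 3: index 5; position of 4: index 3
New edge 3->4: backward (u after v in old order)
Backward edge: old toposort is now invalid. Check if this creates a cycle.
Does 4 already reach 3? Reachable from 4: [4]. NO -> still a DAG (reorder needed).
Still a DAG? yes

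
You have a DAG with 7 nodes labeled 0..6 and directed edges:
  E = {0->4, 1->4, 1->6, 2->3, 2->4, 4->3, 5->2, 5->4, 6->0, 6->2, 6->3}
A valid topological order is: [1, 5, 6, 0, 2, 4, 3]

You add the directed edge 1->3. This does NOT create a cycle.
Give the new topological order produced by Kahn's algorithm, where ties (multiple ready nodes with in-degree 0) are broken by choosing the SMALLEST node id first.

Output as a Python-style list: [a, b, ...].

Old toposort: [1, 5, 6, 0, 2, 4, 3]
Added edge: 1->3
Position of 1 (0) < position of 3 (6). Old order still valid.
Run Kahn's algorithm (break ties by smallest node id):
  initial in-degrees: [1, 0, 2, 4, 4, 0, 1]
  ready (indeg=0): [1, 5]
  pop 1: indeg[3]->3; indeg[4]->3; indeg[6]->0 | ready=[5, 6] | order so far=[1]
  pop 5: indeg[2]->1; indeg[4]->2 | ready=[6] | order so far=[1, 5]
  pop 6: indeg[0]->0; indeg[2]->0; indeg[3]->2 | ready=[0, 2] | order so far=[1, 5, 6]
  pop 0: indeg[4]->1 | ready=[2] | order so far=[1, 5, 6, 0]
  pop 2: indeg[3]->1; indeg[4]->0 | ready=[4] | order so far=[1, 5, 6, 0, 2]
  pop 4: indeg[3]->0 | ready=[3] | order so far=[1, 5, 6, 0, 2, 4]
  pop 3: no out-edges | ready=[] | order so far=[1, 5, 6, 0, 2, 4, 3]
  Result: [1, 5, 6, 0, 2, 4, 3]

Answer: [1, 5, 6, 0, 2, 4, 3]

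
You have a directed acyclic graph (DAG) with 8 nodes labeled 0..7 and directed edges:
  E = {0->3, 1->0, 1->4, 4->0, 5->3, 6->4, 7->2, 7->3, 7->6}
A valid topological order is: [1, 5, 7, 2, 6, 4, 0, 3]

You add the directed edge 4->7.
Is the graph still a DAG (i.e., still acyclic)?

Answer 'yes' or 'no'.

Given toposort: [1, 5, 7, 2, 6, 4, 0, 3]
Position of 4: index 5; position of 7: index 2
New edge 4->7: backward (u after v in old order)
Backward edge: old toposort is now invalid. Check if this creates a cycle.
Does 7 already reach 4? Reachable from 7: [0, 2, 3, 4, 6, 7]. YES -> cycle!
Still a DAG? no

Answer: no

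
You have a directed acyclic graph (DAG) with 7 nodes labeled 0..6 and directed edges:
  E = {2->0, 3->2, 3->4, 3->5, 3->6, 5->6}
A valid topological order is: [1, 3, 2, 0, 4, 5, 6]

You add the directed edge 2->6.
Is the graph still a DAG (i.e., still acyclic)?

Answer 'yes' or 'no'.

Given toposort: [1, 3, 2, 0, 4, 5, 6]
Position of 2: index 2; position of 6: index 6
New edge 2->6: forward
Forward edge: respects the existing order. Still a DAG, same toposort still valid.
Still a DAG? yes

Answer: yes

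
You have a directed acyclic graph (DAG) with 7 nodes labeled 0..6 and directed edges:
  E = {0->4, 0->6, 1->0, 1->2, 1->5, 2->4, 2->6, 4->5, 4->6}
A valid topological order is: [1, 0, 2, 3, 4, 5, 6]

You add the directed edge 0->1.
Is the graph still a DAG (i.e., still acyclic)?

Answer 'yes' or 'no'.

Answer: no

Derivation:
Given toposort: [1, 0, 2, 3, 4, 5, 6]
Position of 0: index 1; position of 1: index 0
New edge 0->1: backward (u after v in old order)
Backward edge: old toposort is now invalid. Check if this creates a cycle.
Does 1 already reach 0? Reachable from 1: [0, 1, 2, 4, 5, 6]. YES -> cycle!
Still a DAG? no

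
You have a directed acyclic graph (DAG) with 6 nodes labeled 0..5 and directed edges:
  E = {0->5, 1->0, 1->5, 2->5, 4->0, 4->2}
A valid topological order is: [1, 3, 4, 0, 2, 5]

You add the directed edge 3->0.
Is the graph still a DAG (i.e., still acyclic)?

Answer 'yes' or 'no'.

Given toposort: [1, 3, 4, 0, 2, 5]
Position of 3: index 1; position of 0: index 3
New edge 3->0: forward
Forward edge: respects the existing order. Still a DAG, same toposort still valid.
Still a DAG? yes

Answer: yes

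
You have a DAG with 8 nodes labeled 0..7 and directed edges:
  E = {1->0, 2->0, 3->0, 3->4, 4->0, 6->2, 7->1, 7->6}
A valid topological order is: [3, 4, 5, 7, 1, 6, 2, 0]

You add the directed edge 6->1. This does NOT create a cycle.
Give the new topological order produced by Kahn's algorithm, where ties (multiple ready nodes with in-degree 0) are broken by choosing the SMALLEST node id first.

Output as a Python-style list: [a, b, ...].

Answer: [3, 4, 5, 7, 6, 1, 2, 0]

Derivation:
Old toposort: [3, 4, 5, 7, 1, 6, 2, 0]
Added edge: 6->1
Position of 6 (5) > position of 1 (4). Must reorder: 6 must now come before 1.
Run Kahn's algorithm (break ties by smallest node id):
  initial in-degrees: [4, 2, 1, 0, 1, 0, 1, 0]
  ready (indeg=0): [3, 5, 7]
  pop 3: indeg[0]->3; indeg[4]->0 | ready=[4, 5, 7] | order so far=[3]
  pop 4: indeg[0]->2 | ready=[5, 7] | order so far=[3, 4]
  pop 5: no out-edges | ready=[7] | order so far=[3, 4, 5]
  pop 7: indeg[1]->1; indeg[6]->0 | ready=[6] | order so far=[3, 4, 5, 7]
  pop 6: indeg[1]->0; indeg[2]->0 | ready=[1, 2] | order so far=[3, 4, 5, 7, 6]
  pop 1: indeg[0]->1 | ready=[2] | order so far=[3, 4, 5, 7, 6, 1]
  pop 2: indeg[0]->0 | ready=[0] | order so far=[3, 4, 5, 7, 6, 1, 2]
  pop 0: no out-edges | ready=[] | order so far=[3, 4, 5, 7, 6, 1, 2, 0]
  Result: [3, 4, 5, 7, 6, 1, 2, 0]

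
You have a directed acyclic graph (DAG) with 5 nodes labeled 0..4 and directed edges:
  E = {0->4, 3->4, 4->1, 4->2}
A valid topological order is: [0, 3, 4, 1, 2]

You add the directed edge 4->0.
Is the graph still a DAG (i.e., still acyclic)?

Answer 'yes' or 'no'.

Given toposort: [0, 3, 4, 1, 2]
Position of 4: index 2; position of 0: index 0
New edge 4->0: backward (u after v in old order)
Backward edge: old toposort is now invalid. Check if this creates a cycle.
Does 0 already reach 4? Reachable from 0: [0, 1, 2, 4]. YES -> cycle!
Still a DAG? no

Answer: no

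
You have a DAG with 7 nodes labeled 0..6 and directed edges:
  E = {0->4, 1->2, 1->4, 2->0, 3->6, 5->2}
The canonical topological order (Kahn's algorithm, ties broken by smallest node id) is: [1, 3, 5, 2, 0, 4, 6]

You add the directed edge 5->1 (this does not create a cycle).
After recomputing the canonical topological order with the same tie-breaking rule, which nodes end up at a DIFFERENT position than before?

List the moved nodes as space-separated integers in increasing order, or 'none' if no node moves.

Old toposort: [1, 3, 5, 2, 0, 4, 6]
Added edge 5->1
Recompute Kahn (smallest-id tiebreak):
  initial in-degrees: [1, 1, 2, 0, 2, 0, 1]
  ready (indeg=0): [3, 5]
  pop 3: indeg[6]->0 | ready=[5, 6] | order so far=[3]
  pop 5: indeg[1]->0; indeg[2]->1 | ready=[1, 6] | order so far=[3, 5]
  pop 1: indeg[2]->0; indeg[4]->1 | ready=[2, 6] | order so far=[3, 5, 1]
  pop 2: indeg[0]->0 | ready=[0, 6] | order so far=[3, 5, 1, 2]
  pop 0: indeg[4]->0 | ready=[4, 6] | order so far=[3, 5, 1, 2, 0]
  pop 4: no out-edges | ready=[6] | order so far=[3, 5, 1, 2, 0, 4]
  pop 6: no out-edges | ready=[] | order so far=[3, 5, 1, 2, 0, 4, 6]
New canonical toposort: [3, 5, 1, 2, 0, 4, 6]
Compare positions:
  Node 0: index 4 -> 4 (same)
  Node 1: index 0 -> 2 (moved)
  Node 2: index 3 -> 3 (same)
  Node 3: index 1 -> 0 (moved)
  Node 4: index 5 -> 5 (same)
  Node 5: index 2 -> 1 (moved)
  Node 6: index 6 -> 6 (same)
Nodes that changed position: 1 3 5

Answer: 1 3 5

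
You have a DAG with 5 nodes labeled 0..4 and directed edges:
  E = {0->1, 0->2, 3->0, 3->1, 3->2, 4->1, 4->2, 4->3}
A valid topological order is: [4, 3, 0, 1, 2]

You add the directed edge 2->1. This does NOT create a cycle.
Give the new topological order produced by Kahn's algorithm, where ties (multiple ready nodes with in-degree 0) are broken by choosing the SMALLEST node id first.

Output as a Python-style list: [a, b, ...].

Answer: [4, 3, 0, 2, 1]

Derivation:
Old toposort: [4, 3, 0, 1, 2]
Added edge: 2->1
Position of 2 (4) > position of 1 (3). Must reorder: 2 must now come before 1.
Run Kahn's algorithm (break ties by smallest node id):
  initial in-degrees: [1, 4, 3, 1, 0]
  ready (indeg=0): [4]
  pop 4: indeg[1]->3; indeg[2]->2; indeg[3]->0 | ready=[3] | order so far=[4]
  pop 3: indeg[0]->0; indeg[1]->2; indeg[2]->1 | ready=[0] | order so far=[4, 3]
  pop 0: indeg[1]->1; indeg[2]->0 | ready=[2] | order so far=[4, 3, 0]
  pop 2: indeg[1]->0 | ready=[1] | order so far=[4, 3, 0, 2]
  pop 1: no out-edges | ready=[] | order so far=[4, 3, 0, 2, 1]
  Result: [4, 3, 0, 2, 1]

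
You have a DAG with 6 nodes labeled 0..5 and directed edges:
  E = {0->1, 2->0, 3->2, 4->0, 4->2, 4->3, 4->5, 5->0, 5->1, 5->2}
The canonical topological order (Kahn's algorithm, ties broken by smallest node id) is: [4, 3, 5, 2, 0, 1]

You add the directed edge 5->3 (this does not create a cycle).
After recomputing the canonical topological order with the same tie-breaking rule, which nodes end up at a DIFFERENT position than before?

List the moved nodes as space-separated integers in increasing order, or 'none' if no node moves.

Answer: 3 5

Derivation:
Old toposort: [4, 3, 5, 2, 0, 1]
Added edge 5->3
Recompute Kahn (smallest-id tiebreak):
  initial in-degrees: [3, 2, 3, 2, 0, 1]
  ready (indeg=0): [4]
  pop 4: indeg[0]->2; indeg[2]->2; indeg[3]->1; indeg[5]->0 | ready=[5] | order so far=[4]
  pop 5: indeg[0]->1; indeg[1]->1; indeg[2]->1; indeg[3]->0 | ready=[3] | order so far=[4, 5]
  pop 3: indeg[2]->0 | ready=[2] | order so far=[4, 5, 3]
  pop 2: indeg[0]->0 | ready=[0] | order so far=[4, 5, 3, 2]
  pop 0: indeg[1]->0 | ready=[1] | order so far=[4, 5, 3, 2, 0]
  pop 1: no out-edges | ready=[] | order so far=[4, 5, 3, 2, 0, 1]
New canonical toposort: [4, 5, 3, 2, 0, 1]
Compare positions:
  Node 0: index 4 -> 4 (same)
  Node 1: index 5 -> 5 (same)
  Node 2: index 3 -> 3 (same)
  Node 3: index 1 -> 2 (moved)
  Node 4: index 0 -> 0 (same)
  Node 5: index 2 -> 1 (moved)
Nodes that changed position: 3 5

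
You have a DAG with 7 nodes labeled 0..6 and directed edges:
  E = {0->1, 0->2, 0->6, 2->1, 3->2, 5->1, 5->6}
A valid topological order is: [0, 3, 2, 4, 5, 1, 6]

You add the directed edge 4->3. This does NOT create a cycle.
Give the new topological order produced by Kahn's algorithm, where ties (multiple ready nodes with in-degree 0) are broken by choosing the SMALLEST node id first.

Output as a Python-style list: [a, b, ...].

Answer: [0, 4, 3, 2, 5, 1, 6]

Derivation:
Old toposort: [0, 3, 2, 4, 5, 1, 6]
Added edge: 4->3
Position of 4 (3) > position of 3 (1). Must reorder: 4 must now come before 3.
Run Kahn's algorithm (break ties by smallest node id):
  initial in-degrees: [0, 3, 2, 1, 0, 0, 2]
  ready (indeg=0): [0, 4, 5]
  pop 0: indeg[1]->2; indeg[2]->1; indeg[6]->1 | ready=[4, 5] | order so far=[0]
  pop 4: indeg[3]->0 | ready=[3, 5] | order so far=[0, 4]
  pop 3: indeg[2]->0 | ready=[2, 5] | order so far=[0, 4, 3]
  pop 2: indeg[1]->1 | ready=[5] | order so far=[0, 4, 3, 2]
  pop 5: indeg[1]->0; indeg[6]->0 | ready=[1, 6] | order so far=[0, 4, 3, 2, 5]
  pop 1: no out-edges | ready=[6] | order so far=[0, 4, 3, 2, 5, 1]
  pop 6: no out-edges | ready=[] | order so far=[0, 4, 3, 2, 5, 1, 6]
  Result: [0, 4, 3, 2, 5, 1, 6]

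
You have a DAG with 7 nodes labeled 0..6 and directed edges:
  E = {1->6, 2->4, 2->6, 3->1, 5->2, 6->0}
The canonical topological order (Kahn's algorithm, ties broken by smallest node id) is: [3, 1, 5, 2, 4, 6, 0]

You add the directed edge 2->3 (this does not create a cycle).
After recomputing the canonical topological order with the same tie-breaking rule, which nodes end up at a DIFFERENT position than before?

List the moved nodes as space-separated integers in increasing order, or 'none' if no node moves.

Old toposort: [3, 1, 5, 2, 4, 6, 0]
Added edge 2->3
Recompute Kahn (smallest-id tiebreak):
  initial in-degrees: [1, 1, 1, 1, 1, 0, 2]
  ready (indeg=0): [5]
  pop 5: indeg[2]->0 | ready=[2] | order so far=[5]
  pop 2: indeg[3]->0; indeg[4]->0; indeg[6]->1 | ready=[3, 4] | order so far=[5, 2]
  pop 3: indeg[1]->0 | ready=[1, 4] | order so far=[5, 2, 3]
  pop 1: indeg[6]->0 | ready=[4, 6] | order so far=[5, 2, 3, 1]
  pop 4: no out-edges | ready=[6] | order so far=[5, 2, 3, 1, 4]
  pop 6: indeg[0]->0 | ready=[0] | order so far=[5, 2, 3, 1, 4, 6]
  pop 0: no out-edges | ready=[] | order so far=[5, 2, 3, 1, 4, 6, 0]
New canonical toposort: [5, 2, 3, 1, 4, 6, 0]
Compare positions:
  Node 0: index 6 -> 6 (same)
  Node 1: index 1 -> 3 (moved)
  Node 2: index 3 -> 1 (moved)
  Node 3: index 0 -> 2 (moved)
  Node 4: index 4 -> 4 (same)
  Node 5: index 2 -> 0 (moved)
  Node 6: index 5 -> 5 (same)
Nodes that changed position: 1 2 3 5

Answer: 1 2 3 5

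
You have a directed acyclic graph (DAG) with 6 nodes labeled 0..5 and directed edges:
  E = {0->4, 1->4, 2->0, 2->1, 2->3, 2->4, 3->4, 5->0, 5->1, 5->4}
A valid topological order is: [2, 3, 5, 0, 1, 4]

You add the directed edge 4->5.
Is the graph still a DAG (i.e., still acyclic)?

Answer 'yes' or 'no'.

Given toposort: [2, 3, 5, 0, 1, 4]
Position of 4: index 5; position of 5: index 2
New edge 4->5: backward (u after v in old order)
Backward edge: old toposort is now invalid. Check if this creates a cycle.
Does 5 already reach 4? Reachable from 5: [0, 1, 4, 5]. YES -> cycle!
Still a DAG? no

Answer: no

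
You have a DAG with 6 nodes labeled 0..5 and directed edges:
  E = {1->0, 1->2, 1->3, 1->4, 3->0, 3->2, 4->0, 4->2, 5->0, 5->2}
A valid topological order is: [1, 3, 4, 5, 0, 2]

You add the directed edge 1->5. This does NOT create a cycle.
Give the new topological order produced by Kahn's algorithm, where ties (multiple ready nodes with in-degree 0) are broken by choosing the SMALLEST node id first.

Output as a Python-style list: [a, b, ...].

Old toposort: [1, 3, 4, 5, 0, 2]
Added edge: 1->5
Position of 1 (0) < position of 5 (3). Old order still valid.
Run Kahn's algorithm (break ties by smallest node id):
  initial in-degrees: [4, 0, 4, 1, 1, 1]
  ready (indeg=0): [1]
  pop 1: indeg[0]->3; indeg[2]->3; indeg[3]->0; indeg[4]->0; indeg[5]->0 | ready=[3, 4, 5] | order so far=[1]
  pop 3: indeg[0]->2; indeg[2]->2 | ready=[4, 5] | order so far=[1, 3]
  pop 4: indeg[0]->1; indeg[2]->1 | ready=[5] | order so far=[1, 3, 4]
  pop 5: indeg[0]->0; indeg[2]->0 | ready=[0, 2] | order so far=[1, 3, 4, 5]
  pop 0: no out-edges | ready=[2] | order so far=[1, 3, 4, 5, 0]
  pop 2: no out-edges | ready=[] | order so far=[1, 3, 4, 5, 0, 2]
  Result: [1, 3, 4, 5, 0, 2]

Answer: [1, 3, 4, 5, 0, 2]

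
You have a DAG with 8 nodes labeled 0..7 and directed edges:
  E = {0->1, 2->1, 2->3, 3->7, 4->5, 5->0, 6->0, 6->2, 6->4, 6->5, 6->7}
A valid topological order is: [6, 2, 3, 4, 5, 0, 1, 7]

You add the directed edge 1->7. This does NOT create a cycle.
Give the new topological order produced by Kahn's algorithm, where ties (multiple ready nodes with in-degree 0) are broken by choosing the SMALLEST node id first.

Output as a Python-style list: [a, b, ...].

Answer: [6, 2, 3, 4, 5, 0, 1, 7]

Derivation:
Old toposort: [6, 2, 3, 4, 5, 0, 1, 7]
Added edge: 1->7
Position of 1 (6) < position of 7 (7). Old order still valid.
Run Kahn's algorithm (break ties by smallest node id):
  initial in-degrees: [2, 2, 1, 1, 1, 2, 0, 3]
  ready (indeg=0): [6]
  pop 6: indeg[0]->1; indeg[2]->0; indeg[4]->0; indeg[5]->1; indeg[7]->2 | ready=[2, 4] | order so far=[6]
  pop 2: indeg[1]->1; indeg[3]->0 | ready=[3, 4] | order so far=[6, 2]
  pop 3: indeg[7]->1 | ready=[4] | order so far=[6, 2, 3]
  pop 4: indeg[5]->0 | ready=[5] | order so far=[6, 2, 3, 4]
  pop 5: indeg[0]->0 | ready=[0] | order so far=[6, 2, 3, 4, 5]
  pop 0: indeg[1]->0 | ready=[1] | order so far=[6, 2, 3, 4, 5, 0]
  pop 1: indeg[7]->0 | ready=[7] | order so far=[6, 2, 3, 4, 5, 0, 1]
  pop 7: no out-edges | ready=[] | order so far=[6, 2, 3, 4, 5, 0, 1, 7]
  Result: [6, 2, 3, 4, 5, 0, 1, 7]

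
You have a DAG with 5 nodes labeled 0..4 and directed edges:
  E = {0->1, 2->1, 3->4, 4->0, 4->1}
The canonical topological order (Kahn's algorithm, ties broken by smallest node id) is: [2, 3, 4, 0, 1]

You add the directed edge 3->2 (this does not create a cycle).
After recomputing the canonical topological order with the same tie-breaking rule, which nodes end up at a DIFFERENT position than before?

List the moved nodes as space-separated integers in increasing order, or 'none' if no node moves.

Answer: 2 3

Derivation:
Old toposort: [2, 3, 4, 0, 1]
Added edge 3->2
Recompute Kahn (smallest-id tiebreak):
  initial in-degrees: [1, 3, 1, 0, 1]
  ready (indeg=0): [3]
  pop 3: indeg[2]->0; indeg[4]->0 | ready=[2, 4] | order so far=[3]
  pop 2: indeg[1]->2 | ready=[4] | order so far=[3, 2]
  pop 4: indeg[0]->0; indeg[1]->1 | ready=[0] | order so far=[3, 2, 4]
  pop 0: indeg[1]->0 | ready=[1] | order so far=[3, 2, 4, 0]
  pop 1: no out-edges | ready=[] | order so far=[3, 2, 4, 0, 1]
New canonical toposort: [3, 2, 4, 0, 1]
Compare positions:
  Node 0: index 3 -> 3 (same)
  Node 1: index 4 -> 4 (same)
  Node 2: index 0 -> 1 (moved)
  Node 3: index 1 -> 0 (moved)
  Node 4: index 2 -> 2 (same)
Nodes that changed position: 2 3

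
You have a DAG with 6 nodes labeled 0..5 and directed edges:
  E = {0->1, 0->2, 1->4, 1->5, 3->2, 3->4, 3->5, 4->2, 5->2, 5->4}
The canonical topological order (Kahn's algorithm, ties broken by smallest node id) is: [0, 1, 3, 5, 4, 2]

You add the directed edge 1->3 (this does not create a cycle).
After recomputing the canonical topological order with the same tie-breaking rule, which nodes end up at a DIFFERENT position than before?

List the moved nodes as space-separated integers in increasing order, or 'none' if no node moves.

Answer: none

Derivation:
Old toposort: [0, 1, 3, 5, 4, 2]
Added edge 1->3
Recompute Kahn (smallest-id tiebreak):
  initial in-degrees: [0, 1, 4, 1, 3, 2]
  ready (indeg=0): [0]
  pop 0: indeg[1]->0; indeg[2]->3 | ready=[1] | order so far=[0]
  pop 1: indeg[3]->0; indeg[4]->2; indeg[5]->1 | ready=[3] | order so far=[0, 1]
  pop 3: indeg[2]->2; indeg[4]->1; indeg[5]->0 | ready=[5] | order so far=[0, 1, 3]
  pop 5: indeg[2]->1; indeg[4]->0 | ready=[4] | order so far=[0, 1, 3, 5]
  pop 4: indeg[2]->0 | ready=[2] | order so far=[0, 1, 3, 5, 4]
  pop 2: no out-edges | ready=[] | order so far=[0, 1, 3, 5, 4, 2]
New canonical toposort: [0, 1, 3, 5, 4, 2]
Compare positions:
  Node 0: index 0 -> 0 (same)
  Node 1: index 1 -> 1 (same)
  Node 2: index 5 -> 5 (same)
  Node 3: index 2 -> 2 (same)
  Node 4: index 4 -> 4 (same)
  Node 5: index 3 -> 3 (same)
Nodes that changed position: none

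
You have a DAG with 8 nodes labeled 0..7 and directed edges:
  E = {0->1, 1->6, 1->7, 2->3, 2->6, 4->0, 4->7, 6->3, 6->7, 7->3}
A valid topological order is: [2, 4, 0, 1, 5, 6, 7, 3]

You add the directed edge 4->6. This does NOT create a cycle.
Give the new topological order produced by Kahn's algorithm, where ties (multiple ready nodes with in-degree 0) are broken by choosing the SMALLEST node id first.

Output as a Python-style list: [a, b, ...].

Answer: [2, 4, 0, 1, 5, 6, 7, 3]

Derivation:
Old toposort: [2, 4, 0, 1, 5, 6, 7, 3]
Added edge: 4->6
Position of 4 (1) < position of 6 (5). Old order still valid.
Run Kahn's algorithm (break ties by smallest node id):
  initial in-degrees: [1, 1, 0, 3, 0, 0, 3, 3]
  ready (indeg=0): [2, 4, 5]
  pop 2: indeg[3]->2; indeg[6]->2 | ready=[4, 5] | order so far=[2]
  pop 4: indeg[0]->0; indeg[6]->1; indeg[7]->2 | ready=[0, 5] | order so far=[2, 4]
  pop 0: indeg[1]->0 | ready=[1, 5] | order so far=[2, 4, 0]
  pop 1: indeg[6]->0; indeg[7]->1 | ready=[5, 6] | order so far=[2, 4, 0, 1]
  pop 5: no out-edges | ready=[6] | order so far=[2, 4, 0, 1, 5]
  pop 6: indeg[3]->1; indeg[7]->0 | ready=[7] | order so far=[2, 4, 0, 1, 5, 6]
  pop 7: indeg[3]->0 | ready=[3] | order so far=[2, 4, 0, 1, 5, 6, 7]
  pop 3: no out-edges | ready=[] | order so far=[2, 4, 0, 1, 5, 6, 7, 3]
  Result: [2, 4, 0, 1, 5, 6, 7, 3]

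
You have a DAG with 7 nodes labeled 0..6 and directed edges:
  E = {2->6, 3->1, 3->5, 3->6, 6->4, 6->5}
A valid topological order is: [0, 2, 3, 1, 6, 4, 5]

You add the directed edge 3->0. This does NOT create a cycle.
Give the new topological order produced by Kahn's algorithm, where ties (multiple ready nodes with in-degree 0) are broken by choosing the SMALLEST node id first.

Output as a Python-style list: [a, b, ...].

Old toposort: [0, 2, 3, 1, 6, 4, 5]
Added edge: 3->0
Position of 3 (2) > position of 0 (0). Must reorder: 3 must now come before 0.
Run Kahn's algorithm (break ties by smallest node id):
  initial in-degrees: [1, 1, 0, 0, 1, 2, 2]
  ready (indeg=0): [2, 3]
  pop 2: indeg[6]->1 | ready=[3] | order so far=[2]
  pop 3: indeg[0]->0; indeg[1]->0; indeg[5]->1; indeg[6]->0 | ready=[0, 1, 6] | order so far=[2, 3]
  pop 0: no out-edges | ready=[1, 6] | order so far=[2, 3, 0]
  pop 1: no out-edges | ready=[6] | order so far=[2, 3, 0, 1]
  pop 6: indeg[4]->0; indeg[5]->0 | ready=[4, 5] | order so far=[2, 3, 0, 1, 6]
  pop 4: no out-edges | ready=[5] | order so far=[2, 3, 0, 1, 6, 4]
  pop 5: no out-edges | ready=[] | order so far=[2, 3, 0, 1, 6, 4, 5]
  Result: [2, 3, 0, 1, 6, 4, 5]

Answer: [2, 3, 0, 1, 6, 4, 5]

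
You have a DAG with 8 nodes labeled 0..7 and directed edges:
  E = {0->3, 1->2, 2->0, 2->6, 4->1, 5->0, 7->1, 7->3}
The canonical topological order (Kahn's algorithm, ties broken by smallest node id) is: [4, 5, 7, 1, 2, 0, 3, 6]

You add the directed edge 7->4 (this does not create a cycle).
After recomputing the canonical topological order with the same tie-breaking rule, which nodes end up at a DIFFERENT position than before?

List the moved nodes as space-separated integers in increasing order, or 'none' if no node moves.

Old toposort: [4, 5, 7, 1, 2, 0, 3, 6]
Added edge 7->4
Recompute Kahn (smallest-id tiebreak):
  initial in-degrees: [2, 2, 1, 2, 1, 0, 1, 0]
  ready (indeg=0): [5, 7]
  pop 5: indeg[0]->1 | ready=[7] | order so far=[5]
  pop 7: indeg[1]->1; indeg[3]->1; indeg[4]->0 | ready=[4] | order so far=[5, 7]
  pop 4: indeg[1]->0 | ready=[1] | order so far=[5, 7, 4]
  pop 1: indeg[2]->0 | ready=[2] | order so far=[5, 7, 4, 1]
  pop 2: indeg[0]->0; indeg[6]->0 | ready=[0, 6] | order so far=[5, 7, 4, 1, 2]
  pop 0: indeg[3]->0 | ready=[3, 6] | order so far=[5, 7, 4, 1, 2, 0]
  pop 3: no out-edges | ready=[6] | order so far=[5, 7, 4, 1, 2, 0, 3]
  pop 6: no out-edges | ready=[] | order so far=[5, 7, 4, 1, 2, 0, 3, 6]
New canonical toposort: [5, 7, 4, 1, 2, 0, 3, 6]
Compare positions:
  Node 0: index 5 -> 5 (same)
  Node 1: index 3 -> 3 (same)
  Node 2: index 4 -> 4 (same)
  Node 3: index 6 -> 6 (same)
  Node 4: index 0 -> 2 (moved)
  Node 5: index 1 -> 0 (moved)
  Node 6: index 7 -> 7 (same)
  Node 7: index 2 -> 1 (moved)
Nodes that changed position: 4 5 7

Answer: 4 5 7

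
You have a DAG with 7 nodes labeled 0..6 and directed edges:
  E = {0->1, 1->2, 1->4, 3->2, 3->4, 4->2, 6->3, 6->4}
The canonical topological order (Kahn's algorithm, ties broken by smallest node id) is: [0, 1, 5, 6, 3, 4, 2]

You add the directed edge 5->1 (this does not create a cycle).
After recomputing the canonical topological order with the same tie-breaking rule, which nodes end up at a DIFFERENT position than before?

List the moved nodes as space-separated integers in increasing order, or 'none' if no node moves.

Old toposort: [0, 1, 5, 6, 3, 4, 2]
Added edge 5->1
Recompute Kahn (smallest-id tiebreak):
  initial in-degrees: [0, 2, 3, 1, 3, 0, 0]
  ready (indeg=0): [0, 5, 6]
  pop 0: indeg[1]->1 | ready=[5, 6] | order so far=[0]
  pop 5: indeg[1]->0 | ready=[1, 6] | order so far=[0, 5]
  pop 1: indeg[2]->2; indeg[4]->2 | ready=[6] | order so far=[0, 5, 1]
  pop 6: indeg[3]->0; indeg[4]->1 | ready=[3] | order so far=[0, 5, 1, 6]
  pop 3: indeg[2]->1; indeg[4]->0 | ready=[4] | order so far=[0, 5, 1, 6, 3]
  pop 4: indeg[2]->0 | ready=[2] | order so far=[0, 5, 1, 6, 3, 4]
  pop 2: no out-edges | ready=[] | order so far=[0, 5, 1, 6, 3, 4, 2]
New canonical toposort: [0, 5, 1, 6, 3, 4, 2]
Compare positions:
  Node 0: index 0 -> 0 (same)
  Node 1: index 1 -> 2 (moved)
  Node 2: index 6 -> 6 (same)
  Node 3: index 4 -> 4 (same)
  Node 4: index 5 -> 5 (same)
  Node 5: index 2 -> 1 (moved)
  Node 6: index 3 -> 3 (same)
Nodes that changed position: 1 5

Answer: 1 5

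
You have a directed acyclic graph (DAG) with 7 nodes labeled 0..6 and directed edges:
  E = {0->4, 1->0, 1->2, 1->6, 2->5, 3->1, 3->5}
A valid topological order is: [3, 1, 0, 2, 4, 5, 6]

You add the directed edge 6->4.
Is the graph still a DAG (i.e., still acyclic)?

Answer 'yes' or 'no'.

Answer: yes

Derivation:
Given toposort: [3, 1, 0, 2, 4, 5, 6]
Position of 6: index 6; position of 4: index 4
New edge 6->4: backward (u after v in old order)
Backward edge: old toposort is now invalid. Check if this creates a cycle.
Does 4 already reach 6? Reachable from 4: [4]. NO -> still a DAG (reorder needed).
Still a DAG? yes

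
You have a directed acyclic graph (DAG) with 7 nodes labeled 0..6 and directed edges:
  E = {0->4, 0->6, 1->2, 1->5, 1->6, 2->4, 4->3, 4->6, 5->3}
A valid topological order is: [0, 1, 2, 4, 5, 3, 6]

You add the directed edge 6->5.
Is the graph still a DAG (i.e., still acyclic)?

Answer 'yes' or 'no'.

Given toposort: [0, 1, 2, 4, 5, 3, 6]
Position of 6: index 6; position of 5: index 4
New edge 6->5: backward (u after v in old order)
Backward edge: old toposort is now invalid. Check if this creates a cycle.
Does 5 already reach 6? Reachable from 5: [3, 5]. NO -> still a DAG (reorder needed).
Still a DAG? yes

Answer: yes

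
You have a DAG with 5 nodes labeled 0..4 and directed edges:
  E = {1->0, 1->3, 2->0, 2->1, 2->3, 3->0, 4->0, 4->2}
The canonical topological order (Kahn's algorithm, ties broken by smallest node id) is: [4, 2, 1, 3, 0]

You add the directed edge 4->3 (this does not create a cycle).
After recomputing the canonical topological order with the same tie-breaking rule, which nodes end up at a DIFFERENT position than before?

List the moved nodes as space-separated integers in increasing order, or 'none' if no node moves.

Answer: none

Derivation:
Old toposort: [4, 2, 1, 3, 0]
Added edge 4->3
Recompute Kahn (smallest-id tiebreak):
  initial in-degrees: [4, 1, 1, 3, 0]
  ready (indeg=0): [4]
  pop 4: indeg[0]->3; indeg[2]->0; indeg[3]->2 | ready=[2] | order so far=[4]
  pop 2: indeg[0]->2; indeg[1]->0; indeg[3]->1 | ready=[1] | order so far=[4, 2]
  pop 1: indeg[0]->1; indeg[3]->0 | ready=[3] | order so far=[4, 2, 1]
  pop 3: indeg[0]->0 | ready=[0] | order so far=[4, 2, 1, 3]
  pop 0: no out-edges | ready=[] | order so far=[4, 2, 1, 3, 0]
New canonical toposort: [4, 2, 1, 3, 0]
Compare positions:
  Node 0: index 4 -> 4 (same)
  Node 1: index 2 -> 2 (same)
  Node 2: index 1 -> 1 (same)
  Node 3: index 3 -> 3 (same)
  Node 4: index 0 -> 0 (same)
Nodes that changed position: none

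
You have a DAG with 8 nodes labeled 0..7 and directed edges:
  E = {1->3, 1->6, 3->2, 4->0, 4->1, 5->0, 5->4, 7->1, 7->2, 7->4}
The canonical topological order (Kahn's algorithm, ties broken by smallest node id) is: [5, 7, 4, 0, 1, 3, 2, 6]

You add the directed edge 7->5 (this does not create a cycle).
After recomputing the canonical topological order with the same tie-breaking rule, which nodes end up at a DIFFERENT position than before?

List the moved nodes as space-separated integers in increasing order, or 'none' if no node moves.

Answer: 5 7

Derivation:
Old toposort: [5, 7, 4, 0, 1, 3, 2, 6]
Added edge 7->5
Recompute Kahn (smallest-id tiebreak):
  initial in-degrees: [2, 2, 2, 1, 2, 1, 1, 0]
  ready (indeg=0): [7]
  pop 7: indeg[1]->1; indeg[2]->1; indeg[4]->1; indeg[5]->0 | ready=[5] | order so far=[7]
  pop 5: indeg[0]->1; indeg[4]->0 | ready=[4] | order so far=[7, 5]
  pop 4: indeg[0]->0; indeg[1]->0 | ready=[0, 1] | order so far=[7, 5, 4]
  pop 0: no out-edges | ready=[1] | order so far=[7, 5, 4, 0]
  pop 1: indeg[3]->0; indeg[6]->0 | ready=[3, 6] | order so far=[7, 5, 4, 0, 1]
  pop 3: indeg[2]->0 | ready=[2, 6] | order so far=[7, 5, 4, 0, 1, 3]
  pop 2: no out-edges | ready=[6] | order so far=[7, 5, 4, 0, 1, 3, 2]
  pop 6: no out-edges | ready=[] | order so far=[7, 5, 4, 0, 1, 3, 2, 6]
New canonical toposort: [7, 5, 4, 0, 1, 3, 2, 6]
Compare positions:
  Node 0: index 3 -> 3 (same)
  Node 1: index 4 -> 4 (same)
  Node 2: index 6 -> 6 (same)
  Node 3: index 5 -> 5 (same)
  Node 4: index 2 -> 2 (same)
  Node 5: index 0 -> 1 (moved)
  Node 6: index 7 -> 7 (same)
  Node 7: index 1 -> 0 (moved)
Nodes that changed position: 5 7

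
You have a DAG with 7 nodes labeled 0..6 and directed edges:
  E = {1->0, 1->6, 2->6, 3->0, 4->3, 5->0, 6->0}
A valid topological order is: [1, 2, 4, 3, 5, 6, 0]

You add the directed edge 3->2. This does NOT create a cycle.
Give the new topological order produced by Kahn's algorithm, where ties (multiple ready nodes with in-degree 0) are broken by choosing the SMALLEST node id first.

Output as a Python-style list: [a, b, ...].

Answer: [1, 4, 3, 2, 5, 6, 0]

Derivation:
Old toposort: [1, 2, 4, 3, 5, 6, 0]
Added edge: 3->2
Position of 3 (3) > position of 2 (1). Must reorder: 3 must now come before 2.
Run Kahn's algorithm (break ties by smallest node id):
  initial in-degrees: [4, 0, 1, 1, 0, 0, 2]
  ready (indeg=0): [1, 4, 5]
  pop 1: indeg[0]->3; indeg[6]->1 | ready=[4, 5] | order so far=[1]
  pop 4: indeg[3]->0 | ready=[3, 5] | order so far=[1, 4]
  pop 3: indeg[0]->2; indeg[2]->0 | ready=[2, 5] | order so far=[1, 4, 3]
  pop 2: indeg[6]->0 | ready=[5, 6] | order so far=[1, 4, 3, 2]
  pop 5: indeg[0]->1 | ready=[6] | order so far=[1, 4, 3, 2, 5]
  pop 6: indeg[0]->0 | ready=[0] | order so far=[1, 4, 3, 2, 5, 6]
  pop 0: no out-edges | ready=[] | order so far=[1, 4, 3, 2, 5, 6, 0]
  Result: [1, 4, 3, 2, 5, 6, 0]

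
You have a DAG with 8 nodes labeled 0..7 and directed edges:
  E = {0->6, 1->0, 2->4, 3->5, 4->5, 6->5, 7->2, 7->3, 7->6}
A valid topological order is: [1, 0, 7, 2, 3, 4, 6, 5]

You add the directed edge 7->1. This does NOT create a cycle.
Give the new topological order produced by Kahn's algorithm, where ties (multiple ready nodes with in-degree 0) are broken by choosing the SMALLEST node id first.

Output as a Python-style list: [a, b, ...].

Old toposort: [1, 0, 7, 2, 3, 4, 6, 5]
Added edge: 7->1
Position of 7 (2) > position of 1 (0). Must reorder: 7 must now come before 1.
Run Kahn's algorithm (break ties by smallest node id):
  initial in-degrees: [1, 1, 1, 1, 1, 3, 2, 0]
  ready (indeg=0): [7]
  pop 7: indeg[1]->0; indeg[2]->0; indeg[3]->0; indeg[6]->1 | ready=[1, 2, 3] | order so far=[7]
  pop 1: indeg[0]->0 | ready=[0, 2, 3] | order so far=[7, 1]
  pop 0: indeg[6]->0 | ready=[2, 3, 6] | order so far=[7, 1, 0]
  pop 2: indeg[4]->0 | ready=[3, 4, 6] | order so far=[7, 1, 0, 2]
  pop 3: indeg[5]->2 | ready=[4, 6] | order so far=[7, 1, 0, 2, 3]
  pop 4: indeg[5]->1 | ready=[6] | order so far=[7, 1, 0, 2, 3, 4]
  pop 6: indeg[5]->0 | ready=[5] | order so far=[7, 1, 0, 2, 3, 4, 6]
  pop 5: no out-edges | ready=[] | order so far=[7, 1, 0, 2, 3, 4, 6, 5]
  Result: [7, 1, 0, 2, 3, 4, 6, 5]

Answer: [7, 1, 0, 2, 3, 4, 6, 5]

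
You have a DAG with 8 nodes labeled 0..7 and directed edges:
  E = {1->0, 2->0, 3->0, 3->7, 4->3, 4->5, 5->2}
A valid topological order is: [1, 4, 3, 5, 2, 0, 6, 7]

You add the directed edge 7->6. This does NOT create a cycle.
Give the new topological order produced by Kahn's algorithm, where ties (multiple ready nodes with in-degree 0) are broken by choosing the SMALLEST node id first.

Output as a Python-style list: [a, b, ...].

Answer: [1, 4, 3, 5, 2, 0, 7, 6]

Derivation:
Old toposort: [1, 4, 3, 5, 2, 0, 6, 7]
Added edge: 7->6
Position of 7 (7) > position of 6 (6). Must reorder: 7 must now come before 6.
Run Kahn's algorithm (break ties by smallest node id):
  initial in-degrees: [3, 0, 1, 1, 0, 1, 1, 1]
  ready (indeg=0): [1, 4]
  pop 1: indeg[0]->2 | ready=[4] | order so far=[1]
  pop 4: indeg[3]->0; indeg[5]->0 | ready=[3, 5] | order so far=[1, 4]
  pop 3: indeg[0]->1; indeg[7]->0 | ready=[5, 7] | order so far=[1, 4, 3]
  pop 5: indeg[2]->0 | ready=[2, 7] | order so far=[1, 4, 3, 5]
  pop 2: indeg[0]->0 | ready=[0, 7] | order so far=[1, 4, 3, 5, 2]
  pop 0: no out-edges | ready=[7] | order so far=[1, 4, 3, 5, 2, 0]
  pop 7: indeg[6]->0 | ready=[6] | order so far=[1, 4, 3, 5, 2, 0, 7]
  pop 6: no out-edges | ready=[] | order so far=[1, 4, 3, 5, 2, 0, 7, 6]
  Result: [1, 4, 3, 5, 2, 0, 7, 6]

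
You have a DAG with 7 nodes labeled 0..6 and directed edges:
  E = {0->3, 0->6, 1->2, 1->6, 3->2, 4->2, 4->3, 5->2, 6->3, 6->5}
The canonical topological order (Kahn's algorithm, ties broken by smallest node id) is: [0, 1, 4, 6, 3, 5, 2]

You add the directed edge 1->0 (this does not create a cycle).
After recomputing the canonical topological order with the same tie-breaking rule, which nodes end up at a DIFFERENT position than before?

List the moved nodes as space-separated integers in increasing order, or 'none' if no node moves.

Old toposort: [0, 1, 4, 6, 3, 5, 2]
Added edge 1->0
Recompute Kahn (smallest-id tiebreak):
  initial in-degrees: [1, 0, 4, 3, 0, 1, 2]
  ready (indeg=0): [1, 4]
  pop 1: indeg[0]->0; indeg[2]->3; indeg[6]->1 | ready=[0, 4] | order so far=[1]
  pop 0: indeg[3]->2; indeg[6]->0 | ready=[4, 6] | order so far=[1, 0]
  pop 4: indeg[2]->2; indeg[3]->1 | ready=[6] | order so far=[1, 0, 4]
  pop 6: indeg[3]->0; indeg[5]->0 | ready=[3, 5] | order so far=[1, 0, 4, 6]
  pop 3: indeg[2]->1 | ready=[5] | order so far=[1, 0, 4, 6, 3]
  pop 5: indeg[2]->0 | ready=[2] | order so far=[1, 0, 4, 6, 3, 5]
  pop 2: no out-edges | ready=[] | order so far=[1, 0, 4, 6, 3, 5, 2]
New canonical toposort: [1, 0, 4, 6, 3, 5, 2]
Compare positions:
  Node 0: index 0 -> 1 (moved)
  Node 1: index 1 -> 0 (moved)
  Node 2: index 6 -> 6 (same)
  Node 3: index 4 -> 4 (same)
  Node 4: index 2 -> 2 (same)
  Node 5: index 5 -> 5 (same)
  Node 6: index 3 -> 3 (same)
Nodes that changed position: 0 1

Answer: 0 1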